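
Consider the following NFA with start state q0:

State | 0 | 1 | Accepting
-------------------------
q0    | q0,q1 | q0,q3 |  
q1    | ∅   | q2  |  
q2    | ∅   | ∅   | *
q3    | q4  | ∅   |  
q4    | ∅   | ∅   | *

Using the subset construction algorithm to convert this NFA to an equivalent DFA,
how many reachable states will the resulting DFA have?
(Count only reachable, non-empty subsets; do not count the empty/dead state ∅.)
Start subset: {q0}
{q0}: on 0 → {q0, q1}, on 1 → {q0, q3}
{q0, q1}: on 0 → {q0, q1}, on 1 → {q0, q2, q3}
{q0, q3}: on 0 → {q0, q1, q4}, on 1 → {q0, q3}
{q0, q2, q3}: on 0 → {q0, q1, q4}, on 1 → {q0, q3}
{q0, q1, q4}: on 0 → {q0, q1}, on 1 → {q0, q2, q3}
Reachable non-empty subsets: {q0}, {q0, q1}, {q0, q3}, {q0, q2, q3}, {q0, q1, q4} — 5 in total.

Final answer: 5 states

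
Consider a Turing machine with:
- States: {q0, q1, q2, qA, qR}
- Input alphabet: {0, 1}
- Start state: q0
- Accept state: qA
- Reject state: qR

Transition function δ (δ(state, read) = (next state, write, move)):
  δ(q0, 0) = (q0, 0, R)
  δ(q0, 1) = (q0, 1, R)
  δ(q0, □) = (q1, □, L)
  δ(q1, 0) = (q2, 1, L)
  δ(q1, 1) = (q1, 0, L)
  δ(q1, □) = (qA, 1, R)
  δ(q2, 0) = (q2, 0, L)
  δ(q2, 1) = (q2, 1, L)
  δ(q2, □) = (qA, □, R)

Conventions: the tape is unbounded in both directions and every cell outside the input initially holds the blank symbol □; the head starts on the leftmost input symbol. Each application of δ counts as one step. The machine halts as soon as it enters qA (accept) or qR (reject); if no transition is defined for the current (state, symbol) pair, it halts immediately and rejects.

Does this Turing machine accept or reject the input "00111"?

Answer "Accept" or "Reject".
Step 0: [q0]00111 (head at position 0)
Step 1: δ(q0, 0) = (q0, 0, R)  ⊢  0[q0]0111 (head at position 1)
Step 2: δ(q0, 0) = (q0, 0, R)  ⊢  00[q0]111 (head at position 2)
Step 3: δ(q0, 1) = (q0, 1, R)  ⊢  001[q0]11 (head at position 3)
Step 4: δ(q0, 1) = (q0, 1, R)  ⊢  0011[q0]1 (head at position 4)
Step 5: δ(q0, 1) = (q0, 1, R)  ⊢  00111[q0]□ (head at position 5)
Step 6: δ(q0, □) = (q1, □, L)  ⊢  0011[q1]1□ (head at position 4)
Step 7: δ(q1, 1) = (q1, 0, L)  ⊢  001[q1]10□ (head at position 3)
Step 8: δ(q1, 1) = (q1, 0, L)  ⊢  00[q1]100□ (head at position 2)
Step 9: δ(q1, 1) = (q1, 0, L)  ⊢  0[q1]0000□ (head at position 1)
Step 10: δ(q1, 0) = (q2, 1, L)  ⊢  [q2]01000□ (head at position 0)
Step 11: δ(q2, 0) = (q2, 0, L)  ⊢  [q2]□01000□ (head at position -1)
Step 12: δ(q2, □) = (qA, □, R)  ⊢  □[qA]01000□ (head at position 0)
The machine is in qA, so it halts and accepts.

Final answer: Accept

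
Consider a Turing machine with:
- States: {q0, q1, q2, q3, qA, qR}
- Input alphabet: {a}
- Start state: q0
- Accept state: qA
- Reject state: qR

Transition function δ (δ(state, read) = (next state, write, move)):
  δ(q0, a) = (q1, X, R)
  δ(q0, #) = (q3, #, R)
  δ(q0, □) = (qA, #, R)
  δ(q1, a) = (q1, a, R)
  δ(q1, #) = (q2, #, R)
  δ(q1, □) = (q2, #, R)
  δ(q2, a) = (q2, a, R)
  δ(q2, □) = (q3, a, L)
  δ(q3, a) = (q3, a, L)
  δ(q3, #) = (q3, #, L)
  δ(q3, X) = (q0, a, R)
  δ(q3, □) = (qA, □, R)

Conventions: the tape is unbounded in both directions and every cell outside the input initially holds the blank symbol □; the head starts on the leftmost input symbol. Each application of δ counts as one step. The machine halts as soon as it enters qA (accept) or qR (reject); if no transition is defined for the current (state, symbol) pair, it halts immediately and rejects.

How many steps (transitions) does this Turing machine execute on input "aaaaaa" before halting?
Trace (configuration after each step, as tape_left[state]tape_right with head position):
Step 0: [q0]aaaaaa (head at position 0)
Step 1: X[q1]aaaaa (head 1)
Step 2: Xa[q1]aaaa (head 2)
Step 3: Xaa[q1]aaa (head 3)
Step 4: Xaaa[q1]aa (head 4)
Step 5: Xaaaa[q1]a (head 5)
Step 6: Xaaaaa[q1]□ (head 6)
Step 7: Xaaaaa#[q2]□ (head 7)
Step 8: Xaaaaa[q3]#a (head 6)
Step 9: Xaaaa[q3]a#a (head 5)
Step 10: Xaaa[q3]aa#a (head 4)
Step 11: Xaa[q3]aaa#a (head 3)
Step 12: Xa[q3]aaaa#a (head 2)
Step 13: X[q3]aaaaa#a (head 1)
Step 14: [q3]Xaaaaa#a (head 0)
Step 15: a[q0]aaaaa#a (head 1)
Step 16: aX[q1]aaaa#a (head 2)
Step 17: aXa[q1]aaa#a (head 3)
Step 18: aXaa[q1]aa#a (head 4)
Step 19: aXaaa[q1]a#a (head 5)
Step 20: aXaaaa[q1]#a (head 6)
Step 21: aXaaaa#[q2]a (head 7)
Step 22: aXaaaa#a[q2]□ (head 8)
Step 23: aXaaaa#[q3]aa (head 7)
Step 24: aXaaaa[q3]#aa (head 6)
Step 25: aXaaa[q3]a#aa (head 5)
Step 26: aXaa[q3]aa#aa (head 4)
Step 27: aXa[q3]aaa#aa (head 3)
Step 28: aX[q3]aaaa#aa (head 2)
Step 29: a[q3]Xaaaa#aa (head 1)
Step 30: aa[q0]aaaa#aa (head 2)
Step 31: aaX[q1]aaa#aa (head 3)
Step 32: aaXa[q1]aa#aa (head 4)
Step 33: aaXaa[q1]a#aa (head 5)
Step 34: aaXaaa[q1]#aa (head 6)
Step 35: aaXaaa#[q2]aa (head 7)
Step 36: aaXaaa#a[q2]a (head 8)
Step 37: aaXaaa#aa[q2]□ (head 9)
Step 38: aaXaaa#a[q3]aa (head 8)
Step 39: aaXaaa#[q3]aaa (head 7)
Step 40: aaXaaa[q3]#aaa (head 6)
Step 41: aaXaa[q3]a#aaa (head 5)
Step 42: aaXa[q3]aa#aaa (head 4)
Step 43: aaX[q3]aaa#aaa (head 3)
Step 44: aa[q3]Xaaa#aaa (head 2)
Step 45: aaa[q0]aaa#aaa (head 3)
Step 46: aaaX[q1]aa#aaa (head 4)
Step 47: aaaXa[q1]a#aaa (head 5)
Step 48: aaaXaa[q1]#aaa (head 6)
Step 49: aaaXaa#[q2]aaa (head 7)
Step 50: aaaXaa#a[q2]aa (head 8)
Step 51: aaaXaa#aa[q2]a (head 9)
Step 52: aaaXaa#aaa[q2]□ (head 10)
Step 53: aaaXaa#aa[q3]aa (head 9)
Step 54: aaaXaa#a[q3]aaa (head 8)
Step 55: aaaXaa#[q3]aaaa (head 7)
Step 56: aaaXaa[q3]#aaaa (head 6)
Step 57: aaaXa[q3]a#aaaa (head 5)
Step 58: aaaX[q3]aa#aaaa (head 4)
Step 59: aaa[q3]Xaa#aaaa (head 3)
Step 60: aaaa[q0]aa#aaaa (head 4)
Step 61: aaaaX[q1]a#aaaa (head 5)
Step 62: aaaaXa[q1]#aaaa (head 6)
Step 63: aaaaXa#[q2]aaaa (head 7)
Step 64: aaaaXa#a[q2]aaa (head 8)
Step 65: aaaaXa#aa[q2]aa (head 9)
Step 66: aaaaXa#aaa[q2]a (head 10)
Step 67: aaaaXa#aaaa[q2]□ (head 11)
Step 68: aaaaXa#aaa[q3]aa (head 10)
Step 69: aaaaXa#aa[q3]aaa (head 9)
Step 70: aaaaXa#a[q3]aaaa (head 8)
Step 71: aaaaXa#[q3]aaaaa (head 7)
Step 72: aaaaXa[q3]#aaaaa (head 6)
Step 73: aaaaX[q3]a#aaaaa (head 5)
Step 74: aaaa[q3]Xa#aaaaa (head 4)
Step 75: aaaaa[q0]a#aaaaa (head 5)
Step 76: aaaaaX[q1]#aaaaa (head 6)
Step 77: aaaaaX#[q2]aaaaa (head 7)
Step 78: aaaaaX#a[q2]aaaa (head 8)
Step 79: aaaaaX#aa[q2]aaa (head 9)
Step 80: aaaaaX#aaa[q2]aa (head 10)
Step 81: aaaaaX#aaaa[q2]a (head 11)
Step 82: aaaaaX#aaaaa[q2]□ (head 12)
Step 83: aaaaaX#aaaa[q3]aa (head 11)
Step 84: aaaaaX#aaa[q3]aaa (head 10)
Step 85: aaaaaX#aa[q3]aaaa (head 9)
Step 86: aaaaaX#a[q3]aaaaa (head 8)
Step 87: aaaaaX#[q3]aaaaaa (head 7)
Step 88: aaaaaX[q3]#aaaaaa (head 6)
Step 89: aaaaa[q3]X#aaaaaa (head 5)
Step 90: aaaaaa[q0]#aaaaaa (head 6)
Step 91: aaaaaa#[q3]aaaaaa (head 7)
Step 92: aaaaaa[q3]#aaaaaa (head 6)
Step 93: aaaaa[q3]a#aaaaaa (head 5)
Step 94: aaaa[q3]aa#aaaaaa (head 4)
Step 95: aaa[q3]aaa#aaaaaa (head 3)
Step 96: aa[q3]aaaa#aaaaaa (head 2)
Step 97: a[q3]aaaaa#aaaaaa (head 1)
Step 98: [q3]aaaaaa#aaaaaa (head 0)
Step 99: [q3]□aaaaaa#aaaaaa (head -1)
Step 100: □[qA]aaaaaa#aaaaaa (head 0)
The machine is in qA, so it halts and accepts.
Number of transitions executed: 100.

Final answer: 100 steps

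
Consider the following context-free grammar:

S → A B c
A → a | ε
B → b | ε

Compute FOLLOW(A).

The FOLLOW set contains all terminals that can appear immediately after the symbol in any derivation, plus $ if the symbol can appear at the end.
A occurs in S → A B c followed by B c. Add FIRST(B) minus ε = {b}; B is nullable (B → ε), so what follows B can also follow A: the terminal c. FOLLOW(A) = {b, c}.

Final answer: {b, c}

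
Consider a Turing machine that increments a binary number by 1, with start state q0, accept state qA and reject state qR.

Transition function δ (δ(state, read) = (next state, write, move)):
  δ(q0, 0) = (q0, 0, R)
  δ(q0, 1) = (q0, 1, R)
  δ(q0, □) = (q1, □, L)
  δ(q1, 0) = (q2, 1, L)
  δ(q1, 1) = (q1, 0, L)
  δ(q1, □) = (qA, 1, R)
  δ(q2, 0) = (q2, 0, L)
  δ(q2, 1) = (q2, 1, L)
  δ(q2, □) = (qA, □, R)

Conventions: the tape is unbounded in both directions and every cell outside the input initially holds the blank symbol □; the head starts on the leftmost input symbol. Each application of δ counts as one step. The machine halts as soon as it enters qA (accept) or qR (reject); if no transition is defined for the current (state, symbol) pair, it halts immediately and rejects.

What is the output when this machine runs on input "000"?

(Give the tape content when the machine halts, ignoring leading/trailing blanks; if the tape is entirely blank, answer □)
Step 0: [q0]000 (head at position 0)
Step 1: δ(q0, 0) = (q0, 0, R)  ⊢  0[q0]00 (head at position 1)
Step 2: δ(q0, 0) = (q0, 0, R)  ⊢  00[q0]0 (head at position 2)
Step 3: δ(q0, 0) = (q0, 0, R)  ⊢  000[q0]□ (head at position 3)
Step 4: δ(q0, □) = (q1, □, L)  ⊢  00[q1]0□ (head at position 2)
Step 5: δ(q1, 0) = (q2, 1, L)  ⊢  0[q2]01□ (head at position 1)
Step 6: δ(q2, 0) = (q2, 0, L)  ⊢  [q2]001□ (head at position 0)
Step 7: δ(q2, 0) = (q2, 0, L)  ⊢  [q2]□001□ (head at position -1)
Step 8: δ(q2, □) = (qA, □, R)  ⊢  □[qA]001□ (head at position 0)
The machine is in qA, so it halts and accepts.
Tape content when halted (ignoring surrounding blanks): 001

Final answer: Output: 001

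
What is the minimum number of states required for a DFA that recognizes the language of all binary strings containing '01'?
Language: binary strings containing '01'
Lower bound (Myhill–Nerode): the prefixes ε, 0, 01 are pairwise distinguishable:
  ε vs 01: suffix ε distinguishes them (ε is rejected, 01 is accepted)
  0 vs 01: suffix ε distinguishes them (0 is rejected, 01 is accepted)
  ε vs 0: suffix 1 distinguishes them (ε·1 = 1 is rejected, 0·1 = 01 is accepted)
So any DFA needs at least 3 states.
Upper bound: a DFA with 3 states exists (one state per class above: 'no progress', 'last symbol 0', and 'seen 01' (accepting sink)).
Minimum states: 3

Final answer: 3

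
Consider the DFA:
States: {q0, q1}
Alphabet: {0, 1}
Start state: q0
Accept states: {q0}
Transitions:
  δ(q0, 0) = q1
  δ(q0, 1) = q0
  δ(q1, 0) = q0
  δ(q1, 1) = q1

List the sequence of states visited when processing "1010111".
Starting at q0
Read '1': q0 -> q0
Read '0': q0 -> q1
Read '1': q1 -> q1
Read '0': q1 -> q0
Read '1': q0 -> q0
Read '1': q0 -> q0
Read '1': q0 -> q0

Final answer: q0 -> q0 -> q1 -> q1 -> q0 -> q0 -> q0 -> q0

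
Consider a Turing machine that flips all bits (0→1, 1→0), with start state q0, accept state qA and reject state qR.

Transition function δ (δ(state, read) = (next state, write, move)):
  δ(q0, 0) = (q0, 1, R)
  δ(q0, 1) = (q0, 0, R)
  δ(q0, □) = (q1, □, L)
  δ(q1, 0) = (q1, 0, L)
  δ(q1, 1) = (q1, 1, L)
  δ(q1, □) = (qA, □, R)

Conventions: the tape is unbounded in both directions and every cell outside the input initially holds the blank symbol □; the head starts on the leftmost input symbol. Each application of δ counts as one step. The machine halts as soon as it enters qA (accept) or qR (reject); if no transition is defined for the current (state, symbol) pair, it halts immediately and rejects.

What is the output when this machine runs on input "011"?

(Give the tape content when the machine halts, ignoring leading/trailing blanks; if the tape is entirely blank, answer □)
Step 0: [q0]011 (head at position 0)
Step 1: δ(q0, 0) = (q0, 1, R)  ⊢  1[q0]11 (head at position 1)
Step 2: δ(q0, 1) = (q0, 0, R)  ⊢  10[q0]1 (head at position 2)
Step 3: δ(q0, 1) = (q0, 0, R)  ⊢  100[q0]□ (head at position 3)
Step 4: δ(q0, □) = (q1, □, L)  ⊢  10[q1]0□ (head at position 2)
Step 5: δ(q1, 0) = (q1, 0, L)  ⊢  1[q1]00□ (head at position 1)
Step 6: δ(q1, 0) = (q1, 0, L)  ⊢  [q1]100□ (head at position 0)
Step 7: δ(q1, 1) = (q1, 1, L)  ⊢  [q1]□100□ (head at position -1)
Step 8: δ(q1, □) = (qA, □, R)  ⊢  □[qA]100□ (head at position 0)
The machine is in qA, so it halts and accepts.
Tape content when halted (ignoring surrounding blanks): 100

Final answer: Output: 100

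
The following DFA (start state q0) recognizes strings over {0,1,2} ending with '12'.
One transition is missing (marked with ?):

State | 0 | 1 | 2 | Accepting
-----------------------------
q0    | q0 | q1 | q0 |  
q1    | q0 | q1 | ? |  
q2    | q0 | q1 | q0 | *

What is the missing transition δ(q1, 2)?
q2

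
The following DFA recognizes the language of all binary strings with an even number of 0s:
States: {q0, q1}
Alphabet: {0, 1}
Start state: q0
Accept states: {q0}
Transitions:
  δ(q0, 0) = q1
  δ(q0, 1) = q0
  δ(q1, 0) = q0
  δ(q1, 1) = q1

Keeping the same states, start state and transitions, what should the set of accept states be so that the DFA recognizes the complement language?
The DFA is complete (every state has a transition on every symbol), so the complement
is recognized by the same DFA with accepting and non-accepting states swapped.
Original accept states: {q0}
Complement accept states = All states - Original accept states
= {q0, q1} - {q0}
= {q1}
Complement language: strings with an ODD number of 0s

Final answer: {q1}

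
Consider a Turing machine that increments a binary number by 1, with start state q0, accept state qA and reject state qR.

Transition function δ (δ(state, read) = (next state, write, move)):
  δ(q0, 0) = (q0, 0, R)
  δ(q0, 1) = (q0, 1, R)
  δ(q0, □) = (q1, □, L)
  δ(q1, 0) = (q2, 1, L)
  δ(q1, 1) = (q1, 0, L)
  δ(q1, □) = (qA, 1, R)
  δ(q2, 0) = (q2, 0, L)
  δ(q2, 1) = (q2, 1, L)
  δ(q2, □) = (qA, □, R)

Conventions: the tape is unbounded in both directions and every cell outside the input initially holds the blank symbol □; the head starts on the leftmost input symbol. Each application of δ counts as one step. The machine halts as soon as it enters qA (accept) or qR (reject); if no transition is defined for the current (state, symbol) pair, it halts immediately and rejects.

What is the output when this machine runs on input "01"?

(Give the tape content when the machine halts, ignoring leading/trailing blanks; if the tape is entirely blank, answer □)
Step 0: [q0]01 (head at position 0)
Step 1: δ(q0, 0) = (q0, 0, R)  ⊢  0[q0]1 (head at position 1)
Step 2: δ(q0, 1) = (q0, 1, R)  ⊢  01[q0]□ (head at position 2)
Step 3: δ(q0, □) = (q1, □, L)  ⊢  0[q1]1□ (head at position 1)
Step 4: δ(q1, 1) = (q1, 0, L)  ⊢  [q1]00□ (head at position 0)
Step 5: δ(q1, 0) = (q2, 1, L)  ⊢  [q2]□10□ (head at position -1)
Step 6: δ(q2, □) = (qA, □, R)  ⊢  □[qA]10□ (head at position 0)
The machine is in qA, so it halts and accepts.
Tape content when halted (ignoring surrounding blanks): 10

Final answer: Output: 10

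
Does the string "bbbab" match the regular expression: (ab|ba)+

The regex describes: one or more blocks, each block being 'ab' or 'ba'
No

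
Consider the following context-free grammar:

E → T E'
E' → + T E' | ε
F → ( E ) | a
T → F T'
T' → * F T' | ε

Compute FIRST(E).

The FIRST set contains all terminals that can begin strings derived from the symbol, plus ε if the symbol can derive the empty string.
FIRST(F): F → ( E ) contributes '(' and F → a contributes 'a', so FIRST(F) = {(, a}. F is not nullable.
FIRST(T): T → F T' begins with F, and F is not nullable, so FIRST(T) = FIRST(F) = {(, a}.
FIRST(E): E → T E' begins with T, and T is not nullable, so FIRST(E) = FIRST(T) = {(, a}.

Final answer: {(, a}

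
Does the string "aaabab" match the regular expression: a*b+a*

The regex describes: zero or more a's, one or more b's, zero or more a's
No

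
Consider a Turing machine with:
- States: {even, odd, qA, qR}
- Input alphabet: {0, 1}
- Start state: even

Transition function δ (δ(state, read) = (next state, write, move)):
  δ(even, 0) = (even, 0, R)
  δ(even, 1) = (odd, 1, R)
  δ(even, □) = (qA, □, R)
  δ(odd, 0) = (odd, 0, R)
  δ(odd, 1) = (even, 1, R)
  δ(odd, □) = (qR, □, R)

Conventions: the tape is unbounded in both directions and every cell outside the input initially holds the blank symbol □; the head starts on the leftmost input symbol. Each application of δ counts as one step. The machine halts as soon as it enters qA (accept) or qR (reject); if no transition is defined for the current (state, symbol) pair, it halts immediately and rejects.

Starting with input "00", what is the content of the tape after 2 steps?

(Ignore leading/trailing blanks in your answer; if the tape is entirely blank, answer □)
Step 0: [even]00 (head at position 0)
Step 1: δ(even, 0) = (even, 0, R)  ⊢  0[even]0 (head at position 1)
Step 2: δ(even, 0) = (even, 0, R)  ⊢  00[even]□ (head at position 2)
Tape after 2 steps (ignoring surrounding blanks): 00

Final answer: Tape: 00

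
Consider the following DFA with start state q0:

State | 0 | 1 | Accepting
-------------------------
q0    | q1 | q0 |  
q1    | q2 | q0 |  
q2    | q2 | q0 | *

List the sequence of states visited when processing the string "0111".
q0 → q1 → q0 → q0 → q0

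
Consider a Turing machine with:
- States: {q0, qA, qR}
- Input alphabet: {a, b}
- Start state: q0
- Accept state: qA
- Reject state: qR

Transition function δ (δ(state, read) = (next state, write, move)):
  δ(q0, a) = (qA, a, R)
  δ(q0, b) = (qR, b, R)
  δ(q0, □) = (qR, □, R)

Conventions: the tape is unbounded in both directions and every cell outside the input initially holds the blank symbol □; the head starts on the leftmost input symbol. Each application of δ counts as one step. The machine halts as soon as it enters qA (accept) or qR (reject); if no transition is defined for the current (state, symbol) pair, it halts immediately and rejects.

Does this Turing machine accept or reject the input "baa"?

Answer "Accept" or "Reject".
Step 0: [q0]baa (head at position 0)
Step 1: δ(q0, b) = (qR, b, R)  ⊢  b[qR]aa (head at position 1)
The machine is in qR, so it halts and rejects.

Final answer: Reject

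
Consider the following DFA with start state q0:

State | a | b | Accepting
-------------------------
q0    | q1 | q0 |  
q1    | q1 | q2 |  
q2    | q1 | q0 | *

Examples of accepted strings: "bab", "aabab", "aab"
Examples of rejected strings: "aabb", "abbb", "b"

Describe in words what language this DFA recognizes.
strings over {a,b} ending with 'ab'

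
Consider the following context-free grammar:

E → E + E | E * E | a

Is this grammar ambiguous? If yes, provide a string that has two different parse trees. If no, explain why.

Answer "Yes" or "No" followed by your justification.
Two different leftmost derivations of a + a * a:
  (1) E ⇒ E + E ⇒ a + E ⇒ a + E * E ⇒ a + a * E ⇒ a + a * a   (tree groups a + (a * a))
  (2) E ⇒ E * E ⇒ E + E * E ⇒ a + E * E ⇒ a + a * E ⇒ a + a * a   (tree groups (a + a) * a)
Two distinct leftmost derivations = two distinct parse trees, so the grammar is ambiguous.

Final answer: Yes - the string 'a + a * a' has two distinct leftmost derivations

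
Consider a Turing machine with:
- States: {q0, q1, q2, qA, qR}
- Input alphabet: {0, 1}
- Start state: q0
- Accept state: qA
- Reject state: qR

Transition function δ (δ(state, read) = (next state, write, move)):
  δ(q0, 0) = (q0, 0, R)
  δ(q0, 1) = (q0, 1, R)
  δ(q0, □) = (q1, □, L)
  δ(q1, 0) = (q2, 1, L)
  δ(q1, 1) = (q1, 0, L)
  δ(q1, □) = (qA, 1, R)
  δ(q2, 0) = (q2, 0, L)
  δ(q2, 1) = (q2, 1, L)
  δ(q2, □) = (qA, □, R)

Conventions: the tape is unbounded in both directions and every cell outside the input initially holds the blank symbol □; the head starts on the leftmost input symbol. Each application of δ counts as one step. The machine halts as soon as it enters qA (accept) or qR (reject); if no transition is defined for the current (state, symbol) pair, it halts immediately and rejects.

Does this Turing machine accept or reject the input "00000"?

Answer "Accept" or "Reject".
Step 0: [q0]00000 (head at position 0)
Step 1: δ(q0, 0) = (q0, 0, R)  ⊢  0[q0]0000 (head at position 1)
Step 2: δ(q0, 0) = (q0, 0, R)  ⊢  00[q0]000 (head at position 2)
Step 3: δ(q0, 0) = (q0, 0, R)  ⊢  000[q0]00 (head at position 3)
Step 4: δ(q0, 0) = (q0, 0, R)  ⊢  0000[q0]0 (head at position 4)
Step 5: δ(q0, 0) = (q0, 0, R)  ⊢  00000[q0]□ (head at position 5)
Step 6: δ(q0, □) = (q1, □, L)  ⊢  0000[q1]0□ (head at position 4)
Step 7: δ(q1, 0) = (q2, 1, L)  ⊢  000[q2]01□ (head at position 3)
Step 8: δ(q2, 0) = (q2, 0, L)  ⊢  00[q2]001□ (head at position 2)
Step 9: δ(q2, 0) = (q2, 0, L)  ⊢  0[q2]0001□ (head at position 1)
Step 10: δ(q2, 0) = (q2, 0, L)  ⊢  [q2]00001□ (head at position 0)
Step 11: δ(q2, 0) = (q2, 0, L)  ⊢  [q2]□00001□ (head at position -1)
Step 12: δ(q2, □) = (qA, □, R)  ⊢  □[qA]00001□ (head at position 0)
The machine is in qA, so it halts and accepts.

Final answer: Accept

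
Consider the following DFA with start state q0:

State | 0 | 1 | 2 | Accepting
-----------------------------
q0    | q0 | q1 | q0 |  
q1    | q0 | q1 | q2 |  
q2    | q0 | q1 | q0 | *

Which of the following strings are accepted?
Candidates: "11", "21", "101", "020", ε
"11": q0 → q1 → q1; q1 is not accepting → rejected
"21": q0 → q0 → q1; q1 is not accepting → rejected
"101": q0 → q1 → q0 → q1; q1 is not accepting → rejected
"020": q0 → q0 → q0 → q0; q0 is not accepting → rejected
ε: q0; q0 is not accepting → rejected

Final answer: None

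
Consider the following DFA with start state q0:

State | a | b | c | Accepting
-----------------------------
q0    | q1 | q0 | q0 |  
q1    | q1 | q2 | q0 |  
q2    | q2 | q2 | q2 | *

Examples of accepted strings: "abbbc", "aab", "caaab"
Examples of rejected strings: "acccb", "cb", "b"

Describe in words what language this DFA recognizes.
strings over {a,b,c} containing 'ab' as substring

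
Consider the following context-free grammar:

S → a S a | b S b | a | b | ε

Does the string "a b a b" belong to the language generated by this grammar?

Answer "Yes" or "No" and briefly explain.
Every production places the same symbol at both ends (or yields a single symbol / ε), so every derived string is a palindrome. a b a b reversed is b a b a ≠ a b a b, so it is not a palindrome and cannot be derived (already the first step fails: the string starts with a but ends with b, so neither S → a S a nor S → b S b fits).

Final answer: No - no valid derivation exists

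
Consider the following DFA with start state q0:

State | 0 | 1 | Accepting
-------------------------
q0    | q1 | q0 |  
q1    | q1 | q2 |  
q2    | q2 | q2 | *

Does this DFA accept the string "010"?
Start in q0.
Read '0': q0 → q1
Read '1': q1 → q2
Read '0': q2 → q2
Final state q2 is accepting, so the string is accepted.

Final answer: Yes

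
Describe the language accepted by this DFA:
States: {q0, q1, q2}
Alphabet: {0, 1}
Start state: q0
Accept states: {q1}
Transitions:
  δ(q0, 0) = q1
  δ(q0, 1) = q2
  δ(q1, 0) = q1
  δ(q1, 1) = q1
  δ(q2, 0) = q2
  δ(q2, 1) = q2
Analyzing the DFA structure:
Start state: q0
Accept states: {q1}
Interpreting what each state remembers (checking against the transitions):
  q0: nothing has been read yet
  q1: the first symbol was 0
  q2: the first symbol was 1 (trap state)
  δ(q0, 0): in q0 (nothing has been read yet), after reading 0 we have: the first symbol was 0 → q1
  δ(q0, 1): in q0 (nothing has been read yet), after reading 1 we have: the first symbol was 1 (trap state) → q2
  δ(q1, 0): in q1 (the first symbol was 0), after reading 0 we have: the first symbol was 0 → q1
  δ(q1, 1): in q1 (the first symbol was 0), after reading 1 we have: the first symbol was 0 → q1
  δ(q2, 0): in q2 (the first symbol was 1 (trap state)), after reading 0 we have: the first symbol was 1 (trap state) → q2
  δ(q2, 1): in q2 (the first symbol was 1 (trap state)), after reading 1 we have: the first symbol was 1 (trap state) → q2
A string is accepted iff it ends in {q1}, i.e. the first symbol was 0.
Language: All binary strings starting with 0

Final answer: All binary strings starting with 0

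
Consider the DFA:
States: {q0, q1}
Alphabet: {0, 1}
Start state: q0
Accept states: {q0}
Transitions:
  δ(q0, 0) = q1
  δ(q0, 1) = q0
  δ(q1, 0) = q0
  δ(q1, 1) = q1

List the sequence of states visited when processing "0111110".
Starting at q0
Read '0': q0 -> q1
Read '1': q1 -> q1
Read '1': q1 -> q1
Read '1': q1 -> q1
Read '1': q1 -> q1
Read '1': q1 -> q1
Read '0': q1 -> q0

Final answer: q0 -> q1 -> q1 -> q1 -> q1 -> q1 -> q1 -> q0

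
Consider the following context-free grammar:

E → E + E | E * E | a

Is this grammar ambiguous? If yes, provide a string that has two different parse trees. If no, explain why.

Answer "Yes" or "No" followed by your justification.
Two different leftmost derivations of a + a * a:
  (1) E ⇒ E + E ⇒ a + E ⇒ a + E * E ⇒ a + a * E ⇒ a + a * a   (tree groups a + (a * a))
  (2) E ⇒ E * E ⇒ E + E * E ⇒ a + E * E ⇒ a + a * E ⇒ a + a * a   (tree groups (a + a) * a)
Two distinct leftmost derivations = two distinct parse trees, so the grammar is ambiguous.

Final answer: Yes - the string 'a + a * a' has two distinct leftmost derivations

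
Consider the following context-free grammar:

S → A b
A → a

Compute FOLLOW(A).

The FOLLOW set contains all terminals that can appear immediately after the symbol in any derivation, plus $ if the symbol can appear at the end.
A occurs only in S → A b, where it is immediately followed by the terminal b. So FOLLOW(A) = {b}.

Final answer: {b}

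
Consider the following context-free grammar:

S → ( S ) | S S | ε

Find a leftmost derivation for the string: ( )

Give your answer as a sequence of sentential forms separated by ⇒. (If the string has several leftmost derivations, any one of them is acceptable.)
Start with S.
Step 1: the leftmost non-terminal is S; apply S → ( S ):  ( S )
Step 2: the leftmost non-terminal is S; apply S → ε:  ( )

Final answer: S ⇒ ( S ) ⇒ ( )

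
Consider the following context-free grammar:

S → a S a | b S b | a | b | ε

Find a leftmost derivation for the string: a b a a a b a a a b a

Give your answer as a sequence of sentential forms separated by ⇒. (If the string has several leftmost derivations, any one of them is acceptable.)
Start with S.
Step 1: the leftmost non-terminal is S; apply S → a S a:  a S a
Step 2: the leftmost non-terminal is S; apply S → b S b:  a b S b a
Step 3: the leftmost non-terminal is S; apply S → a S a:  a b a S a b a
Step 4: the leftmost non-terminal is S; apply S → a S a:  a b a a S a a b a
Step 5: the leftmost non-terminal is S; apply S → a S a:  a b a a a S a a a b a
Step 6: the leftmost non-terminal is S; apply S → b:  a b a a a b a a a b a

Final answer: S ⇒ a S a ⇒ a b S b a ⇒ a b a S a b a ⇒ a b a a S a a b a ⇒ a b a a a S a a a b a ⇒ a b a a a b a a a b a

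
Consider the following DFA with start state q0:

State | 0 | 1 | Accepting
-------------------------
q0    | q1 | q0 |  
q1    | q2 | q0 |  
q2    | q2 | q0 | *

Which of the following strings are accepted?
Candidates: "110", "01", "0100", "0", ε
"110": q0 → q0 → q0 → q1; q1 is not accepting → rejected
"01": q0 → q1 → q0; q0 is not accepting → rejected
"0100": q0 → q1 → q0 → q1 → q2; q2 is accepting → accepted
"0": q0 → q1; q1 is not accepting → rejected
ε: q0; q0 is not accepting → rejected

Final answer: "0100"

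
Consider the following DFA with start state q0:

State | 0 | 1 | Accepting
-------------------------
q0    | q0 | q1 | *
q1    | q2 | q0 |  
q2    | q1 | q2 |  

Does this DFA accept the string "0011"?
Start in q0.
Read '0': q0 → q0
Read '0': q0 → q0
Read '1': q0 → q1
Read '1': q1 → q0
Final state q0 is accepting, so the string is accepted.

Final answer: Yes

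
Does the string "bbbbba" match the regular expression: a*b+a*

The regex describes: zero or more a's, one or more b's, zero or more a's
Yes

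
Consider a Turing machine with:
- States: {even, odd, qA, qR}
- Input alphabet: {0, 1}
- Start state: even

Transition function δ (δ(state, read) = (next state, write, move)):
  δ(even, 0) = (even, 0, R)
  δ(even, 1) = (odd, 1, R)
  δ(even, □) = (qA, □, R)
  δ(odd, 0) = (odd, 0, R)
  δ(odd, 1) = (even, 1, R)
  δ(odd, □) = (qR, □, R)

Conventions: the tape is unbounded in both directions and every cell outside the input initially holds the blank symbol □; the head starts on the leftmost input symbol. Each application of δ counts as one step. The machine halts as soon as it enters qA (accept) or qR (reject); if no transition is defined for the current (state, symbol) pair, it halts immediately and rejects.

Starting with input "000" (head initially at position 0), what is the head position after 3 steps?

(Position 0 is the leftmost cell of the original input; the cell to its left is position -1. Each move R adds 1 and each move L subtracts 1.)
Step 0: [even]000 (head at position 0)
Step 1: δ(even, 0) = (even, 0, R)  ⊢  0[even]00 (head at position 1)
Step 2: δ(even, 0) = (even, 0, R)  ⊢  00[even]0 (head at position 2)
Step 3: δ(even, 0) = (even, 0, R)  ⊢  000[even]□ (head at position 3)
Head position after 3 steps: 3

Final answer: Position 3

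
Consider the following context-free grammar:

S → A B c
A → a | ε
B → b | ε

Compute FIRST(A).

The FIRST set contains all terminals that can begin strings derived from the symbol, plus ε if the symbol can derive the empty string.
A → a contributes a; A → ε makes A nullable, contributing ε. FIRST(A) = {a, ε}.

Final answer: {a, ε}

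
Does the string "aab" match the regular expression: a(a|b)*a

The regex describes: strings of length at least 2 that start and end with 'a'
No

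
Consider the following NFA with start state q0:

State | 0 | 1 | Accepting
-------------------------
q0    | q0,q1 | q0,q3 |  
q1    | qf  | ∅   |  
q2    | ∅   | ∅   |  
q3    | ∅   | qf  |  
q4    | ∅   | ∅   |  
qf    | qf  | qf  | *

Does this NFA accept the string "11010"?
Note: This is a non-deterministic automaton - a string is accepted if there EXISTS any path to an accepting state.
Track the set of states the NFA could be in: start {q0}
Read '1': {q0} → {q0, q3}
Read '1': {q0, q3} → {q0, q3, qf}
Read '0': {q0, q3, qf} → {q0, q1, qf}
Read '1': {q0, q1, qf} → {q0, q3, qf}
Read '0': {q0, q3, qf} → {q0, q1, qf}
Final set {q0, q1, qf} contains accepting state(s) {qf} → accepted.

Final answer: Yes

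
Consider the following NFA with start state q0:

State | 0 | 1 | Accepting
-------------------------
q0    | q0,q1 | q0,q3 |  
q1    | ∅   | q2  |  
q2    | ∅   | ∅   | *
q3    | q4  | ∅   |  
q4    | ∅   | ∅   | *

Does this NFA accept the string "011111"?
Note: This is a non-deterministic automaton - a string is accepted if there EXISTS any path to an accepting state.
Track the set of states the NFA could be in: start {q0}
Read '0': {q0} → {q0, q1}
Read '1': {q0, q1} → {q0, q2, q3}
Read '1': {q0, q2, q3} → {q0, q3}
Read '1': {q0, q3} → {q0, q3}
Read '1': {q0, q3} → {q0, q3}
Read '1': {q0, q3} → {q0, q3}
Final set {q0, q3} contains no accepting state → rejected.

Final answer: No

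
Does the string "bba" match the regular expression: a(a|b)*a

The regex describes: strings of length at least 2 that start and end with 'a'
No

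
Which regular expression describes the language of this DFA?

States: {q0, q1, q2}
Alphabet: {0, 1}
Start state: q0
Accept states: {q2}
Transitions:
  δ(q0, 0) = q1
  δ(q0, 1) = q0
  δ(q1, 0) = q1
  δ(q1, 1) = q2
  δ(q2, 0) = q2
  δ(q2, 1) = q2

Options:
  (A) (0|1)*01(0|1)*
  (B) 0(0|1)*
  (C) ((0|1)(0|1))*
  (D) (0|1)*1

Testing sample strings against the DFA:
  '1111' -> rejected
  '00001' -> accepted
  '11' -> rejected
  '111' -> rejected
Checking each option for a counterexample:
  (A) (0|1)*01(0|1)*: agrees with the DFA on all strings of length ≤ 4
  (B) 0(0|1)*: '0' is rejected by the DFA but matches the regex → eliminated
  (C) ((0|1)(0|1))*: ε is rejected by the DFA but matches the regex → eliminated
  (D) (0|1)*1: '1' is rejected by the DFA but matches the regex → eliminated
Only (A) (0|1)*01(0|1)* is consistent with the DFA.

Final answer: (A) (0|1)*01(0|1)*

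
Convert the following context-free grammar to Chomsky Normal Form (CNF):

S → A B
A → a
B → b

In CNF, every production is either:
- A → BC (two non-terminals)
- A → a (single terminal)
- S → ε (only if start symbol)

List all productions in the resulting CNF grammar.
The grammar has no ε-productions or unit productions to eliminate.
S → A B is already in CNF (two non-terminals) – keep it.
A → a is already in CNF (single terminal) – keep it.
B → b is already in CNF (single terminal) – keep it.
Resulting CNF grammar (3 productions): A → a; B → b; S → A B

Final answer: A → a; B → b; S → A B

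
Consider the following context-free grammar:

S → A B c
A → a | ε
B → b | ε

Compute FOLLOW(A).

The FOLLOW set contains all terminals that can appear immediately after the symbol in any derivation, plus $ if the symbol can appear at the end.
A occurs in S → A B c followed by B c. Add FIRST(B) minus ε = {b}; B is nullable (B → ε), so what follows B can also follow A: the terminal c. FOLLOW(A) = {b, c}.

Final answer: {b, c}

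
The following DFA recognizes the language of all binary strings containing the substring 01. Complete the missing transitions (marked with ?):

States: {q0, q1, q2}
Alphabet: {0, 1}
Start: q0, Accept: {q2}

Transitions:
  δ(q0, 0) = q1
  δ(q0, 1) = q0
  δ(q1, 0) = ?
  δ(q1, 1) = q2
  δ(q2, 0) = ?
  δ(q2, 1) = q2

What each state remembers (consistent with the given transitions and accept states):
  q0: 01 not seen yet and the last symbol was not 0
  q1: 01 not seen yet and the last symbol was 0
  q2: the substring 01 has already been seen
Filling in the missing entries:
  δ(q1, 0): in q1 (01 not seen yet and the last symbol was 0), after reading 0 we have: 01 not seen yet and the last symbol was 0 → q1
  δ(q2, 0): in q2 (the substring 01 has already been seen), after reading 0 we have: the substring 01 has already been seen → q2

Final answer: δ(q1, 0) = q1; δ(q2, 0) = q2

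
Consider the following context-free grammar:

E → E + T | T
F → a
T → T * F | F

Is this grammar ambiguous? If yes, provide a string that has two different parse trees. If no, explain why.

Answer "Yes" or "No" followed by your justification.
This is the standard stratified expression grammar: '+' is introduced only by the left-recursive rule E → E + T and '*' only by the left-recursive rule T → T * F, with F → a. For any string, the last '+' must be the one produced at the root E (everything after it is a T containing no '+'), and likewise within each T the last '*' is produced at its root. This fixes the parse tree uniquely (left-associative, '*' binding tighter than '+'), so every string has exactly one parse tree.

Final answer: No - the grammar is unambiguous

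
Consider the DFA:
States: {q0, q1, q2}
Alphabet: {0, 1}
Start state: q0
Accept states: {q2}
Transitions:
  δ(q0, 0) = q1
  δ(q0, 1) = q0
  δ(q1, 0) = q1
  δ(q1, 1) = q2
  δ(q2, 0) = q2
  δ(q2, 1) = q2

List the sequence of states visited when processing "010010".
Starting at q0
Read '0': q0 -> q1
Read '1': q1 -> q2
Read '0': q2 -> q2
Read '0': q2 -> q2
Read '1': q2 -> q2
Read '0': q2 -> q2

Final answer: q0 -> q1 -> q2 -> q2 -> q2 -> q2 -> q2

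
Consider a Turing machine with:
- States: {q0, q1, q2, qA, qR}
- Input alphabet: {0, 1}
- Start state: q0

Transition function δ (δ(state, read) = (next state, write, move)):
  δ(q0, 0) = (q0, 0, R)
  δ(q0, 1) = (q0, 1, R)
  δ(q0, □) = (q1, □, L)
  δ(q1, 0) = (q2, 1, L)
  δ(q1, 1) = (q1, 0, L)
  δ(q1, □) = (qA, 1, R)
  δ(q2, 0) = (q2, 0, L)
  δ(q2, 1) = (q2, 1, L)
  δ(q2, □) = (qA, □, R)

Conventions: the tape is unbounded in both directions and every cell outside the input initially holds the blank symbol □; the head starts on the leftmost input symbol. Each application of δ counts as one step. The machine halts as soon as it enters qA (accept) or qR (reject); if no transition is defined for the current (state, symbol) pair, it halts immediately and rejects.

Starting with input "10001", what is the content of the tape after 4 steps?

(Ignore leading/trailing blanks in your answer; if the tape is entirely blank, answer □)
Step 0: [q0]10001 (head at position 0)
Step 1: δ(q0, 1) = (q0, 1, R)  ⊢  1[q0]0001 (head at position 1)
Step 2: δ(q0, 0) = (q0, 0, R)  ⊢  10[q0]001 (head at position 2)
Step 3: δ(q0, 0) = (q0, 0, R)  ⊢  100[q0]01 (head at position 3)
Step 4: δ(q0, 0) = (q0, 0, R)  ⊢  1000[q0]1 (head at position 4)
Tape after 4 steps (ignoring surrounding blanks): 10001

Final answer: Tape: 10001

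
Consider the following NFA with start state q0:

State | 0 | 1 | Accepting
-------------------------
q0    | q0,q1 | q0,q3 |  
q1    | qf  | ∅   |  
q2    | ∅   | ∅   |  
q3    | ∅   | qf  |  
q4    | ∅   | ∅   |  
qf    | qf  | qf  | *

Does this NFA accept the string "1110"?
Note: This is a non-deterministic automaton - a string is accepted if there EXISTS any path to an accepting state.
Track the set of states the NFA could be in: start {q0}
Read '1': {q0} → {q0, q3}
Read '1': {q0, q3} → {q0, q3, qf}
Read '1': {q0, q3, qf} → {q0, q3, qf}
Read '0': {q0, q3, qf} → {q0, q1, qf}
Final set {q0, q1, qf} contains accepting state(s) {qf} → accepted.

Final answer: Yes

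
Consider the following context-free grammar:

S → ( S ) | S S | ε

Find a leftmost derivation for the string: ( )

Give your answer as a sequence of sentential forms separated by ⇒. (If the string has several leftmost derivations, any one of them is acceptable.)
Start with S.
Step 1: the leftmost non-terminal is S; apply S → ( S ):  ( S )
Step 2: the leftmost non-terminal is S; apply S → ε:  ( )

Final answer: S ⇒ ( S ) ⇒ ( )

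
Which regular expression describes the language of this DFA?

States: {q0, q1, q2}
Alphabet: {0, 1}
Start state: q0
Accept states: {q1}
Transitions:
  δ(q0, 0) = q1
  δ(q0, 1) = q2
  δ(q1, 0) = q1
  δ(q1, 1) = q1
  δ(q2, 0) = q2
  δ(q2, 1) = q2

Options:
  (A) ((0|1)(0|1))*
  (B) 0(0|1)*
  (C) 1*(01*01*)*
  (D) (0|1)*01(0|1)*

Testing sample strings against the DFA:
  '11' -> rejected
  '01111' -> accepted
  '0101' -> accepted
  '11' -> rejected
Checking each option for a counterexample:
  (A) ((0|1)(0|1))*: ε is rejected by the DFA but matches the regex → eliminated
  (B) 0(0|1)*: agrees with the DFA on all strings of length ≤ 4
  (C) 1*(01*01*)*: ε is rejected by the DFA but matches the regex → eliminated
  (D) (0|1)*01(0|1)*: '0' is accepted by the DFA but does not match the regex → eliminated
Only (B) 0(0|1)* is consistent with the DFA.

Final answer: (B) 0(0|1)*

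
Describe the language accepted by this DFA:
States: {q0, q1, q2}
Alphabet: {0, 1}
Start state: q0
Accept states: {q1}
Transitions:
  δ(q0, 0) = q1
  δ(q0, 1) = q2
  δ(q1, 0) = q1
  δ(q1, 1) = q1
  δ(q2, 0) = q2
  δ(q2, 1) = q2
Analyzing the DFA structure:
Start state: q0
Accept states: {q1}
Interpreting what each state remembers (checking against the transitions):
  q0: nothing has been read yet
  q1: the first symbol was 0
  q2: the first symbol was 1 (trap state)
  δ(q0, 0): in q0 (nothing has been read yet), after reading 0 we have: the first symbol was 0 → q1
  δ(q0, 1): in q0 (nothing has been read yet), after reading 1 we have: the first symbol was 1 (trap state) → q2
  δ(q1, 0): in q1 (the first symbol was 0), after reading 0 we have: the first symbol was 0 → q1
  δ(q1, 1): in q1 (the first symbol was 0), after reading 1 we have: the first symbol was 0 → q1
  δ(q2, 0): in q2 (the first symbol was 1 (trap state)), after reading 0 we have: the first symbol was 1 (trap state) → q2
  δ(q2, 1): in q2 (the first symbol was 1 (trap state)), after reading 1 we have: the first symbol was 1 (trap state) → q2
A string is accepted iff it ends in {q1}, i.e. the first symbol was 0.
Language: All binary strings starting with 0

Final answer: All binary strings starting with 0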